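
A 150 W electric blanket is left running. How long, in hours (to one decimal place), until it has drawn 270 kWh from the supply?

Hours = 270 kWh ÷ 0.15 kW = 1800.0 h

1800.0 h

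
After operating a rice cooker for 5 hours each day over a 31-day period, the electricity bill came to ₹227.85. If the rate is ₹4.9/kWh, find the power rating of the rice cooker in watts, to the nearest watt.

300 W

Energy = ₹227.85 ÷ ₹4.9/kWh = 46.5 kWh
Runtime = 5 h/day × 31 days = 155 h
Power = 46.5 kWh ÷ 155 h = 0.3 kW = 300 W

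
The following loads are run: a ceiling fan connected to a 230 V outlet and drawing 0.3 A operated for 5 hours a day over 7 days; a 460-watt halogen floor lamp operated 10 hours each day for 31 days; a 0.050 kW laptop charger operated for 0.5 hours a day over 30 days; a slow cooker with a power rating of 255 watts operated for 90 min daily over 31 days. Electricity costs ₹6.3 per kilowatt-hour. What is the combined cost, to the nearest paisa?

ceiling fan: Power = 0.3 A × 230 V = 69 W = 0.069 kW
ceiling fan: Runtime = 5 h/day × 7 days = 35 h
ceiling fan: 0.069 kW × 35 h = 2.415 kWh
halogen floor lamp: Runtime = 10 h/day × 31 days = 310 h
halogen floor lamp: 0.46 kW × 310 h = 142.6 kWh
laptop charger: Runtime = 0.5 h/day × 30 days = 15 h
laptop charger: 0.05 kW × 15 h = 0.75 kWh
slow cooker: Runtime = 90 min × 31 = 2790 min = 46.5 h
slow cooker: 0.255 kW × 46.5 h = 11.8575 kWh
Total energy = 157.6225 kWh
Cost = 157.6225 × ₹6.3 = ₹993.02

₹993.02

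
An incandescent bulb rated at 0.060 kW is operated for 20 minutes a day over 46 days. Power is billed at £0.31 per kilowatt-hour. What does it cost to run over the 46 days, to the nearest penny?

£0.29

Runtime = 20 min × 46 = 920 min = 15.333333… h
Energy = 0.06 kW × 15.333333… h = 0.92 kWh
Cost = 0.92 kWh × £0.31/kWh = £0.29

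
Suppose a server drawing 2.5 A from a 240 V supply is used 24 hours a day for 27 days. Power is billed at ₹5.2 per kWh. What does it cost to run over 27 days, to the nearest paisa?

Power = 2.5 A × 240 V = 600 W = 0.6 kW
Runtime = 24 h × 27 = 648 h
Energy = 0.6 kW × 648 h = 388.8 kWh
Cost = 388.8 kWh × ₹5.2/kWh = ₹2021.76

₹2021.76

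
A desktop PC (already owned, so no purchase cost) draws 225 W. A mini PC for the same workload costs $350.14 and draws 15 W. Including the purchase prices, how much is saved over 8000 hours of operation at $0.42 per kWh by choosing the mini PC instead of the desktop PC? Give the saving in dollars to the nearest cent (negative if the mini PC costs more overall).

$355.46

desktop PC: $0.00 + (225/1000) kW × 8000 h × $0.42 = $0.00 + $756 = $756
mini PC: $350.14 + (15/1000) kW × 8000 h × $0.42 = $350.14 + $50.4 = $400.54
Saving = $756 − $400.54 = $355.46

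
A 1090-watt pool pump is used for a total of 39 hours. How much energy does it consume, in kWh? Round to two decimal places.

42.51 kWh

Energy = 1.09 kW × 39 h = 42.51 kWh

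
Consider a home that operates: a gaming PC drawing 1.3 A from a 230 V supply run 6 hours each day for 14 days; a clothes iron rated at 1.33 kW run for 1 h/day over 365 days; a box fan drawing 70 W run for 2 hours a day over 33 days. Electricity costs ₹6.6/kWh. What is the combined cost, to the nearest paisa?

₹3400.23

gaming PC: Power = 1.3 A × 230 V = 299 W = 0.299 kW
gaming PC: Runtime = 6 h/day × 14 days = 84 h
gaming PC: 0.299 kW × 84 h = 25.116 kWh
clothes iron: Runtime = 1 h/day × 365 days = 365 h
clothes iron: 1.33 kW × 365 h = 485.45 kWh
box fan: Runtime = 2 h/day × 33 days = 66 h
box fan: 0.07 kW × 66 h = 4.62 kWh
Total energy = 515.186 kWh
Cost = 515.186 × ₹6.6 = ₹3400.23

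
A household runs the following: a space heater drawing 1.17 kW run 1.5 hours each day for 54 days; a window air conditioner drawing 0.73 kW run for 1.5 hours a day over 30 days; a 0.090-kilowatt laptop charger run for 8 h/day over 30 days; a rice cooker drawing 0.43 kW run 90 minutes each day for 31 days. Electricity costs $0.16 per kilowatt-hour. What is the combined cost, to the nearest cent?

space heater: Runtime = 1.5 h/day × 54 days = 81 h
space heater: 1.17 kW × 81 h = 94.77 kWh
window air conditioner: Runtime = 1.5 h/day × 30 days = 45 h
window air conditioner: 0.73 kW × 45 h = 32.85 kWh
laptop charger: Runtime = 8 h/day × 30 days = 240 h
laptop charger: 0.09 kW × 240 h = 21.6 kWh
rice cooker: Runtime = 90 min × 31 = 2790 min = 46.5 h
rice cooker: 0.43 kW × 46.5 h = 19.995 kWh
Total energy = 169.215 kWh
Cost = 169.215 × $0.16 = $27.07

$27.07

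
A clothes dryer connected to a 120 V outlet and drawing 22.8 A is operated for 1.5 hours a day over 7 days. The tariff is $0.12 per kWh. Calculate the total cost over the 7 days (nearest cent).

Power = 22.8 A × 120 V = 2736 W = 2.736 kW
Runtime = 1.5 h/day × 7 days = 10.5 h
Energy = 2.736 kW × 10.5 h = 28.728 kWh
Cost = 28.728 kWh × $0.12/kWh = $3.45

$3.45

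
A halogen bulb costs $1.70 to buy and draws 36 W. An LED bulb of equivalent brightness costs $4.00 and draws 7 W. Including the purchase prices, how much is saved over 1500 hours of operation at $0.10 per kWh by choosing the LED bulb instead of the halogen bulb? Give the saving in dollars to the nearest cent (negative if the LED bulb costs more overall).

halogen bulb: $1.70 + (36/1000) kW × 1500 h × $0.10 = $1.70 + $5.4 = $7.1
LED bulb: $4.00 + (7/1000) kW × 1500 h × $0.10 = $4.00 + $1.05 = $5.05
Saving = $7.1 − $5.05 = $2.05

$2.05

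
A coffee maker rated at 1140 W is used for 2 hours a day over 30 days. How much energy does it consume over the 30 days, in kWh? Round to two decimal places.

Runtime = 2 h/day × 30 days = 60 h
Energy = 1.14 kW × 60 h = 68.4 kWh

68.40 kWh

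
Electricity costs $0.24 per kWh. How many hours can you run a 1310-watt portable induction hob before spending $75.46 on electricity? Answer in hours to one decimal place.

240.0 h

Energy available = $75.46 ÷ $0.24/kWh = 314.4167 kWh
Hours = 314.4167 kWh ÷ 1.31 kW = 240.0 h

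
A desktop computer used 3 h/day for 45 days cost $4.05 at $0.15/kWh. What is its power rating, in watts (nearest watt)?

200 W

Energy = $4.05 ÷ $0.15/kWh = 27 kWh
Runtime = 3 h/day × 45 days = 135 h
Power = 27 kWh ÷ 135 h = 0.2 kW = 200 W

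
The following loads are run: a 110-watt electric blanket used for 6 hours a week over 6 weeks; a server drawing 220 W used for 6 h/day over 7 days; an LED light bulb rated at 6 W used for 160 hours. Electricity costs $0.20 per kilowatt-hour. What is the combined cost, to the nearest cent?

electric blanket: Runtime = 6 h/week × 6 weeks = 36 h
electric blanket: 0.11 kW × 36 h = 3.96 kWh
server: Runtime = 6 h/day × 7 days = 42 h
server: 0.22 kW × 42 h = 9.24 kWh
LED light bulb: 0.006 kW × 160 h = 0.96 kWh
Total energy = 14.16 kWh
Cost = 14.16 × $0.20 = $2.83

$2.83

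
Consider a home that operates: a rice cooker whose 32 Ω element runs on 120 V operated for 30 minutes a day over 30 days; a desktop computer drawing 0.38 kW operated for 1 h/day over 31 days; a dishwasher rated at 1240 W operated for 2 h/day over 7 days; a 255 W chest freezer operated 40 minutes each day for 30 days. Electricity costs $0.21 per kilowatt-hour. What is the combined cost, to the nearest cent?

rice cooker: Power = V²/R = 120²/32 = 450 W = 0.45 kW
rice cooker: Runtime = 30 min × 30 = 900 min = 15 h
rice cooker: 0.45 kW × 15 h = 6.75 kWh
desktop computer: Runtime = 1 h/day × 31 days = 31 h
desktop computer: 0.38 kW × 31 h = 11.78 kWh
dishwasher: Runtime = 2 h/day × 7 days = 14 h
dishwasher: 1.24 kW × 14 h = 17.36 kWh
chest freezer: Runtime = 40 min × 30 = 1200 min = 20 h
chest freezer: 0.255 kW × 20 h = 5.1 kWh
Total energy = 40.99 kWh
Cost = 40.99 × $0.21 = $8.61

$8.61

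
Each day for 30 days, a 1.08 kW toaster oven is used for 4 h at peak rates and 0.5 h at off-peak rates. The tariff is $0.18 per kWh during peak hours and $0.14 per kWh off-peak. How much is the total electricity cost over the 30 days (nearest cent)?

$25.60

Peak energy = 1.08 kW × 4 h × 30 = 129.6 kWh
Off-peak energy = 1.08 kW × 0.5 h × 30 = 16.2 kWh
Cost = 129.6 × $0.18 + 16.2 × $0.14 = $23.328 + $2.268 = $25.60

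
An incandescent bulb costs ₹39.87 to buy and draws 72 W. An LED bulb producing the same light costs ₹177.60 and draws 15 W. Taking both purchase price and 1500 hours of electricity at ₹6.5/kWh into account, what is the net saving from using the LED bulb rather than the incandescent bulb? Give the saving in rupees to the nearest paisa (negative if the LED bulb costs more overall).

incandescent bulb: ₹39.87 + (72/1000) kW × 1500 h × ₹6.5 = ₹39.87 + ₹702 = ₹741.87
LED bulb: ₹177.60 + (15/1000) kW × 1500 h × ₹6.5 = ₹177.60 + ₹146.25 = ₹323.85
Saving = ₹741.87 − ₹323.85 = ₹418.02

₹418.02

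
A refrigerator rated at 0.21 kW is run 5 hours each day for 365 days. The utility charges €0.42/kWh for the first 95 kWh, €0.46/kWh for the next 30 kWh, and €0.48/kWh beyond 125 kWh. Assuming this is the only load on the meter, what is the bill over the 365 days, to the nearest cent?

€177.66

Runtime = 5 h/day × 365 days = 1825 h
Energy = 0.21 kW × 1825 h = 383.25 kWh
Tier 1 (0–95 kWh): 95 × €0.42 = €39.9
Tier 2 (95–125 kWh): 30 × €0.46 = €13.8
Above 125 kWh: 258.25 × €0.48 = €123.96
Bill = €177.66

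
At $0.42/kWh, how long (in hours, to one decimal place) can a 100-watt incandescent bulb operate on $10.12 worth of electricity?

241.0 h

Energy available = $10.12 ÷ $0.42/kWh = 24.0952 kWh
Hours = 24.0952 kWh ÷ 0.1 kW = 241.0 h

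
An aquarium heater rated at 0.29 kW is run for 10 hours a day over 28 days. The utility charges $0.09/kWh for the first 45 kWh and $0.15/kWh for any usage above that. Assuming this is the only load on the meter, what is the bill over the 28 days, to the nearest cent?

$9.48

Runtime = 10 h/day × 28 days = 280 h
Energy = 0.29 kW × 280 h = 81.2 kWh
Tier 1 (0–45 kWh): 45 × $0.09 = $4.05
Above 45 kWh: 36.2 × $0.15 = $5.43
Bill = $9.48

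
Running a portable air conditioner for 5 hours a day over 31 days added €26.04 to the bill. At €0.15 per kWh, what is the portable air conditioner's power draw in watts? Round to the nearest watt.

Energy = €26.04 ÷ €0.15/kWh = 173.6 kWh
Runtime = 5 h/day × 31 days = 155 h
Power = 173.6 kWh ÷ 155 h = 1.12 kW = 1120 W

1120 W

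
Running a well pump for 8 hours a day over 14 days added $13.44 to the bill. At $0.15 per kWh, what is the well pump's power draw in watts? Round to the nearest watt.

Energy = $13.44 ÷ $0.15/kWh = 89.6 kWh
Runtime = 8 h/day × 14 days = 112 h
Power = 89.6 kWh ÷ 112 h = 0.8 kW = 800 W

800 W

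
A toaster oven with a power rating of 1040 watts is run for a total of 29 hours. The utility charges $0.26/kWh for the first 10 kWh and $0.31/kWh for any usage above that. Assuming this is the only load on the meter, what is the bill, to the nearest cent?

$8.85

Energy = 1.04 kW × 29 h = 30.16 kWh
Tier 1 (0–10 kWh): 10 × $0.26 = $2.6
Above 10 kWh: 20.16 × $0.31 = $6.2496
Bill = $8.85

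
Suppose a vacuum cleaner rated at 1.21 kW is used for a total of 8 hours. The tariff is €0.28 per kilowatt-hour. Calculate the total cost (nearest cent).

€2.71

Energy = 1.21 kW × 8 h = 9.68 kWh
Cost = 9.68 kWh × €0.28/kWh = €2.71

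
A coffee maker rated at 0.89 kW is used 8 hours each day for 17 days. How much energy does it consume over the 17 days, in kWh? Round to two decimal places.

121.04 kWh

Runtime = 8 h/day × 17 days = 136 h
Energy = 0.89 kW × 136 h = 121.04 kWh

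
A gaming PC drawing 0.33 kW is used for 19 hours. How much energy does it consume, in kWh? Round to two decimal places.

6.27 kWh

Energy = 0.33 kW × 19 h = 6.27 kWh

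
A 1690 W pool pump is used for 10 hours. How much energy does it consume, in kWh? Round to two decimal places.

Energy = 1.69 kW × 10 h = 16.9 kWh

16.90 kWh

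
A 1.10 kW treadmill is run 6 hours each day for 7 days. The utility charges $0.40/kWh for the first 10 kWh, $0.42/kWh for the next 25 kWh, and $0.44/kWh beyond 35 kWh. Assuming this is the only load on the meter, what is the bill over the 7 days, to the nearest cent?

$19.43

Runtime = 6 h/day × 7 days = 42 h
Energy = 1.1 kW × 42 h = 46.2 kWh
Tier 1 (0–10 kWh): 10 × $0.40 = $4
Tier 2 (10–35 kWh): 25 × $0.42 = $10.5
Above 35 kWh: 11.2 × $0.44 = $4.928
Bill = $19.43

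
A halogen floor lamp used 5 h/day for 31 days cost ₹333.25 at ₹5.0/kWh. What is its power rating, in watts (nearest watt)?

430 W

Energy = ₹333.25 ÷ ₹5.0/kWh = 66.65 kWh
Runtime = 5 h/day × 31 days = 155 h
Power = 66.65 kWh ÷ 155 h = 0.43 kW = 430 W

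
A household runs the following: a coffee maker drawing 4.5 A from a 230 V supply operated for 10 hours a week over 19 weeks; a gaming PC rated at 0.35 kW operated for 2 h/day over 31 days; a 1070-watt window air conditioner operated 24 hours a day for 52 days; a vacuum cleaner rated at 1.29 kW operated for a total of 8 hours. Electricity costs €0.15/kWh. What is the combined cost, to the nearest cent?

coffee maker: Power = 4.5 A × 230 V = 1035 W = 1.035 kW
coffee maker: Runtime = 10 h/week × 19 weeks = 190 h
coffee maker: 1.035 kW × 190 h = 196.65 kWh
gaming PC: Runtime = 2 h/day × 31 days = 62 h
gaming PC: 0.35 kW × 62 h = 21.7 kWh
window air conditioner: Runtime = 24 h × 52 = 1248 h
window air conditioner: 1.07 kW × 1248 h = 1335.36 kWh
vacuum cleaner: 1.29 kW × 8 h = 10.32 kWh
Total energy = 1564.03 kWh
Cost = 1564.03 × €0.15 = €234.60

€234.60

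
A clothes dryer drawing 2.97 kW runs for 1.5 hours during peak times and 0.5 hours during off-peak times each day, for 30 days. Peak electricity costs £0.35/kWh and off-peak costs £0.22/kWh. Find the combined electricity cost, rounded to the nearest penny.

£56.58

Peak energy = 2.97 kW × 1.5 h × 30 = 133.65 kWh
Off-peak energy = 2.97 kW × 0.5 h × 30 = 44.55 kWh
Cost = 133.65 × £0.35 + 44.55 × £0.22 = £46.7775 + £9.801 = £56.58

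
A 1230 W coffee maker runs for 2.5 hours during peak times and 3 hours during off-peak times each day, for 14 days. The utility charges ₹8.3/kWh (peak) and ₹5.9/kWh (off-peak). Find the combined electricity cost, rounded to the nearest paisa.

₹662.11

Peak energy = 1.23 kW × 2.5 h × 14 = 43.05 kWh
Off-peak energy = 1.23 kW × 3 h × 14 = 51.66 kWh
Cost = 43.05 × ₹8.3 + 51.66 × ₹5.9 = ₹357.315 + ₹304.794 = ₹662.11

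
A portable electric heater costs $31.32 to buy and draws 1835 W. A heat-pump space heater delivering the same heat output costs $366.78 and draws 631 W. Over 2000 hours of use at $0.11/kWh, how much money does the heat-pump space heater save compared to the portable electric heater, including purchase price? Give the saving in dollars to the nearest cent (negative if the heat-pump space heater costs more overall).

portable electric heater: $31.32 + (1835/1000) kW × 2000 h × $0.11 = $31.32 + $403.7 = $435.02
heat-pump space heater: $366.78 + (631/1000) kW × 2000 h × $0.11 = $366.78 + $138.82 = $505.6
Saving = $435.02 − $505.6 = −$70.58

-$70.58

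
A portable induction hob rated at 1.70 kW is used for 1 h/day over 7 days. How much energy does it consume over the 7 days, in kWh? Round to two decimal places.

11.90 kWh

Runtime = 1 h/day × 7 days = 7 h
Energy = 1.7 kW × 7 h = 11.9 kWh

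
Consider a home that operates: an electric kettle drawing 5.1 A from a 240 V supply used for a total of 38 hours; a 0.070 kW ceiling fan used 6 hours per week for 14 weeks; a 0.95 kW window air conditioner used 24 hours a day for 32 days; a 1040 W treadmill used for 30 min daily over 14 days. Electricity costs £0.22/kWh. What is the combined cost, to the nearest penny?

£173.64

electric kettle: Power = 5.1 A × 240 V = 1224 W = 1.224 kW
electric kettle: 1.224 kW × 38 h = 46.512 kWh
ceiling fan: Runtime = 6 h/week × 14 weeks = 84 h
ceiling fan: 0.07 kW × 84 h = 5.88 kWh
window air conditioner: Runtime = 24 h × 32 = 768 h
window air conditioner: 0.95 kW × 768 h = 729.6 kWh
treadmill: Runtime = 30 min × 14 = 420 min = 7 h
treadmill: 1.04 kW × 7 h = 7.28 kWh
Total energy = 789.272 kWh
Cost = 789.272 × £0.22 = £173.64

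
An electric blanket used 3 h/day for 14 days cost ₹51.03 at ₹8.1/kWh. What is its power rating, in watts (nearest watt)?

Energy = ₹51.03 ÷ ₹8.1/kWh = 6.3 kWh
Runtime = 3 h/day × 14 days = 42 h
Power = 6.3 kWh ÷ 42 h = 0.15 kW = 150 W

150 W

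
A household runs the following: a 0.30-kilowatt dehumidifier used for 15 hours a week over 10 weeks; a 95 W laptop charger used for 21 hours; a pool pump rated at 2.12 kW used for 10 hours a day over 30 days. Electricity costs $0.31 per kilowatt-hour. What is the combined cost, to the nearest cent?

$211.73

dehumidifier: Runtime = 15 h/week × 10 weeks = 150 h
dehumidifier: 0.3 kW × 150 h = 45 kWh
laptop charger: 0.095 kW × 21 h = 1.995 kWh
pool pump: Runtime = 10 h/day × 30 days = 300 h
pool pump: 2.12 kW × 300 h = 636 kWh
Total energy = 682.995 kWh
Cost = 682.995 × $0.31 = $211.73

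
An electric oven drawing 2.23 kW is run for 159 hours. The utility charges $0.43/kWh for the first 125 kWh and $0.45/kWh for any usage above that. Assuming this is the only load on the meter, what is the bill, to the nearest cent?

Energy = 2.23 kW × 159 h = 354.57 kWh
Tier 1 (0–125 kWh): 125 × $0.43 = $53.75
Above 125 kWh: 229.57 × $0.45 = $103.3065
Bill = $157.06

$157.06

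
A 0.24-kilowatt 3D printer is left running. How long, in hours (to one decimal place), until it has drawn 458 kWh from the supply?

Hours = 458 kWh ÷ 0.24 kW = 1908.3 h

1908.3 h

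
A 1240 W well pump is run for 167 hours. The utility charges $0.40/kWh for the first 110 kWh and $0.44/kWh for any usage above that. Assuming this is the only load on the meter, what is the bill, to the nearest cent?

$86.72

Energy = 1.24 kW × 167 h = 207.08 kWh
Tier 1 (0–110 kWh): 110 × $0.40 = $44
Above 110 kWh: 97.08 × $0.44 = $42.7152
Bill = $86.72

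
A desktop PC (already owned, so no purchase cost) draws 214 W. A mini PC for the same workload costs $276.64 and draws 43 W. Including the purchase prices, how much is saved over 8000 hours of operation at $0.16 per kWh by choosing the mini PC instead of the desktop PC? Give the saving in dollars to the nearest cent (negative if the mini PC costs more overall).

desktop PC: $0.00 + (214/1000) kW × 8000 h × $0.16 = $0.00 + $273.92 = $273.92
mini PC: $276.64 + (43/1000) kW × 8000 h × $0.16 = $276.64 + $55.04 = $331.68
Saving = $273.92 − $331.68 = −$57.76

-$57.76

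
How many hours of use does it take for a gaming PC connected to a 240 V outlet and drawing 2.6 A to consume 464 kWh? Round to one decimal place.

Power = 2.6 A × 240 V = 624 W = 0.624 kW
Hours = 464 kWh ÷ 0.624 kW = 743.6 h

743.6 h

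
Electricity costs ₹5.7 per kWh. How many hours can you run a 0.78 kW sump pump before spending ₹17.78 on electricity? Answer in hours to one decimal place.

Energy available = ₹17.78 ÷ ₹5.7/kWh = 3.1193 kWh
Hours = 3.1193 kWh ÷ 0.78 kW = 4.0 h

4.0 h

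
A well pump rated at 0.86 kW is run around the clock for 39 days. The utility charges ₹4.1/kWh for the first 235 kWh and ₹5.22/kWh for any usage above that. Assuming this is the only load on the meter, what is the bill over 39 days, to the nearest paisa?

Runtime = 24 h × 39 = 936 h
Energy = 0.86 kW × 936 h = 804.96 kWh
Tier 1 (0–235 kWh): 235 × ₹4.1 = ₹963.5
Above 235 kWh: 569.96 × ₹5.22 = ₹2975.1912
Bill = ₹3938.69

₹3938.69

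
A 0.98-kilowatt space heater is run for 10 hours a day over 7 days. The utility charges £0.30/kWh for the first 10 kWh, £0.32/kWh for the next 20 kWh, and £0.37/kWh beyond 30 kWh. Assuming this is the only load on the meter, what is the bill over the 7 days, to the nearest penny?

Runtime = 10 h/day × 7 days = 70 h
Energy = 0.98 kW × 70 h = 68.6 kWh
Tier 1 (0–10 kWh): 10 × £0.30 = £3
Tier 2 (10–30 kWh): 20 × £0.32 = £6.4
Above 30 kWh: 38.6 × £0.37 = £14.282
Bill = £23.68

£23.68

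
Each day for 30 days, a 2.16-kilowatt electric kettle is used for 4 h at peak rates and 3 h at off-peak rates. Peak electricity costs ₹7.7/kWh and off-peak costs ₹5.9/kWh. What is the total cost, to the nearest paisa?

₹3142.80

Peak energy = 2.16 kW × 4 h × 30 = 259.2 kWh
Off-peak energy = 2.16 kW × 3 h × 30 = 194.4 kWh
Cost = 259.2 × ₹7.7 + 194.4 × ₹5.9 = ₹1995.84 + ₹1146.96 = ₹3142.80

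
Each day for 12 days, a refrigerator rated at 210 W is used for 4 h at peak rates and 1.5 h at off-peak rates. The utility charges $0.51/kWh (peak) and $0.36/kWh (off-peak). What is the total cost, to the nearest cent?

$6.50

Peak energy = 0.21 kW × 4 h × 12 = 10.08 kWh
Off-peak energy = 0.21 kW × 1.5 h × 12 = 3.78 kWh
Cost = 10.08 × $0.51 + 3.78 × $0.36 = $5.1408 + $1.3608 = $6.50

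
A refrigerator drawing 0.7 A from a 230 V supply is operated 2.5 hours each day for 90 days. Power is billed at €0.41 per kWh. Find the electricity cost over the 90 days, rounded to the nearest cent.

Power = 0.7 A × 230 V = 161 W = 0.161 kW
Runtime = 2.5 h/day × 90 days = 225 h
Energy = 0.161 kW × 225 h = 36.225 kWh
Cost = 36.225 kWh × €0.41/kWh = €14.85

€14.85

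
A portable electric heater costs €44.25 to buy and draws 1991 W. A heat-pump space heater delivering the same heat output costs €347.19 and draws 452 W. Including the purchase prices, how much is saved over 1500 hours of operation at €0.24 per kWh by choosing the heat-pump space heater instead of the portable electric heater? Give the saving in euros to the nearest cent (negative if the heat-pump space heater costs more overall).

€251.10

portable electric heater: €44.25 + (1991/1000) kW × 1500 h × €0.24 = €44.25 + €716.76 = €761.01
heat-pump space heater: €347.19 + (452/1000) kW × 1500 h × €0.24 = €347.19 + €162.72 = €509.91
Saving = €761.01 − €509.91 = €251.1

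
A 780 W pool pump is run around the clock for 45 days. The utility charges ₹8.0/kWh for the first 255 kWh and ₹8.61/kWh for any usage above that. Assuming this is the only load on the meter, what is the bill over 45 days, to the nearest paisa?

₹7097.51

Runtime = 24 h × 45 = 1080 h
Energy = 0.78 kW × 1080 h = 842.4 kWh
Tier 1 (0–255 kWh): 255 × ₹8.0 = ₹2040
Above 255 kWh: 587.4 × ₹8.61 = ₹5057.514
Bill = ₹7097.51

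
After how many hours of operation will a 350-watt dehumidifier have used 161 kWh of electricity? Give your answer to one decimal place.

460.0 h

Hours = 161 kWh ÷ 0.35 kW = 460.0 h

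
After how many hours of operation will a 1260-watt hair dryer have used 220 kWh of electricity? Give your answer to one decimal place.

174.6 h

Hours = 220 kWh ÷ 1.26 kW = 174.6 h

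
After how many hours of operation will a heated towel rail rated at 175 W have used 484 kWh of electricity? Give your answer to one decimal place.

2765.7 h

Hours = 484 kWh ÷ 0.175 kW = 2765.7 h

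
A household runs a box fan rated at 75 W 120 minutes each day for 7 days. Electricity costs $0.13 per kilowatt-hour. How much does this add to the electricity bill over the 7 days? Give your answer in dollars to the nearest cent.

Runtime = 120 min × 7 = 840 min = 14 h
Energy = 0.075 kW × 14 h = 1.05 kWh
Cost = 1.05 kWh × $0.13/kWh = $0.14

$0.14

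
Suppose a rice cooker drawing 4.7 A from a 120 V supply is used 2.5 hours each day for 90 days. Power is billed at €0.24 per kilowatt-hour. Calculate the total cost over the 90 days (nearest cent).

Power = 4.7 A × 120 V = 564 W = 0.564 kW
Runtime = 2.5 h/day × 90 days = 225 h
Energy = 0.564 kW × 225 h = 126.9 kWh
Cost = 126.9 kWh × €0.24/kWh = €30.46

€30.46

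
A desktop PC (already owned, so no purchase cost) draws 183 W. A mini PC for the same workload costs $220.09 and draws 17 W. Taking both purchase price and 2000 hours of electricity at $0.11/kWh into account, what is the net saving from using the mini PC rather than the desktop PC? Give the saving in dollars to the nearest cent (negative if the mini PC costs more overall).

-$183.57

desktop PC: $0.00 + (183/1000) kW × 2000 h × $0.11 = $0.00 + $40.26 = $40.26
mini PC: $220.09 + (17/1000) kW × 2000 h × $0.11 = $220.09 + $3.74 = $223.83
Saving = $40.26 − $223.83 = −$183.57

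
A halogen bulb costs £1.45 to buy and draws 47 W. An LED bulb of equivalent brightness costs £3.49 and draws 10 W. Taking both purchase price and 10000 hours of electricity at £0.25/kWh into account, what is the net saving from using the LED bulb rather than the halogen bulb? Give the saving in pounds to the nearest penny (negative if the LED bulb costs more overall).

£90.46

halogen bulb: £1.45 + (47/1000) kW × 10000 h × £0.25 = £1.45 + £117.5 = £118.95
LED bulb: £3.49 + (10/1000) kW × 10000 h × £0.25 = £3.49 + £25 = £28.49
Saving = £118.95 − £28.49 = £90.46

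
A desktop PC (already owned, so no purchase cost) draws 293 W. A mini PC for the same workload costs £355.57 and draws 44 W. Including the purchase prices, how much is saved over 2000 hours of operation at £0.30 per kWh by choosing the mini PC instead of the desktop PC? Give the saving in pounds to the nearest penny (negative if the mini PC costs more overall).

-£206.17

desktop PC: £0.00 + (293/1000) kW × 2000 h × £0.30 = £0.00 + £175.8 = £175.8
mini PC: £355.57 + (44/1000) kW × 2000 h × £0.30 = £355.57 + £26.4 = £381.97
Saving = £175.8 − £381.97 = −£206.17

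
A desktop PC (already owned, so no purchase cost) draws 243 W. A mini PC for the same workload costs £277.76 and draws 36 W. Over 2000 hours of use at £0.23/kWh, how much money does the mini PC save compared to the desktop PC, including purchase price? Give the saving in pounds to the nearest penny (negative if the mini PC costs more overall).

desktop PC: £0.00 + (243/1000) kW × 2000 h × £0.23 = £0.00 + £111.78 = £111.78
mini PC: £277.76 + (36/1000) kW × 2000 h × £0.23 = £277.76 + £16.56 = £294.32
Saving = £111.78 − £294.32 = −£182.54

-£182.54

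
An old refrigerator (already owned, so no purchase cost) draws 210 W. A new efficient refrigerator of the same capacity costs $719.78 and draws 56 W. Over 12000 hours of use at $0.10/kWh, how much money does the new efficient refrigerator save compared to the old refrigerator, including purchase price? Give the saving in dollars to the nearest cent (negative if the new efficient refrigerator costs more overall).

-$534.98

old refrigerator: $0.00 + (210/1000) kW × 12000 h × $0.10 = $0.00 + $252 = $252
new efficient refrigerator: $719.78 + (56/1000) kW × 12000 h × $0.10 = $719.78 + $67.2 = $786.98
Saving = $252 − $786.98 = −$534.98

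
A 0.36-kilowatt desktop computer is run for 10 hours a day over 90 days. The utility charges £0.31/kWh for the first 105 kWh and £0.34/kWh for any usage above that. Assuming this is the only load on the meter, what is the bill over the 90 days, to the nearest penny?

Runtime = 10 h/day × 90 days = 900 h
Energy = 0.36 kW × 900 h = 324 kWh
Tier 1 (0–105 kWh): 105 × £0.31 = £32.55
Above 105 kWh: 219 × £0.34 = £74.46
Bill = £107.01

£107.01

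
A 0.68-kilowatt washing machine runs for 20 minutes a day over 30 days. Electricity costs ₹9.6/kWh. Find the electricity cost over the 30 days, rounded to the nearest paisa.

₹65.28

Runtime = 20 min × 30 = 600 min = 10 h
Energy = 0.68 kW × 10 h = 6.8 kWh
Cost = 6.8 kWh × ₹9.6/kWh = ₹65.28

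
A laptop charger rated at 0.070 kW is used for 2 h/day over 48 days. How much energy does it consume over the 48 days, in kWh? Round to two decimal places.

Runtime = 2 h/day × 48 days = 96 h
Energy = 0.07 kW × 96 h = 6.72 kWh

6.72 kWh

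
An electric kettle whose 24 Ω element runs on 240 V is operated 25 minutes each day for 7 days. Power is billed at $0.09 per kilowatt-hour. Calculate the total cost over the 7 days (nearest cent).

$0.63

Power = V²/R = 240²/24 = 2400 W = 2.4 kW
Runtime = 25 min × 7 = 175 min = 2.916666… h
Energy = 2.4 kW × 2.916666… h = 7 kWh
Cost = 7 kWh × $0.09/kWh = $0.63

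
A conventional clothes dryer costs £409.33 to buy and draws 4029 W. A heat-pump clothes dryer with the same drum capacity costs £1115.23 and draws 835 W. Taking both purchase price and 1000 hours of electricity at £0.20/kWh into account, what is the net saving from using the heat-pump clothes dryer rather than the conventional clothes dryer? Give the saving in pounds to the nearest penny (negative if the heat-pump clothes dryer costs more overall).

-£67.10

conventional clothes dryer: £409.33 + (4029/1000) kW × 1000 h × £0.20 = £409.33 + £805.8 = £1215.13
heat-pump clothes dryer: £1115.23 + (835/1000) kW × 1000 h × £0.20 = £1115.23 + £167 = £1282.23
Saving = £1215.13 − £1282.23 = −£67.1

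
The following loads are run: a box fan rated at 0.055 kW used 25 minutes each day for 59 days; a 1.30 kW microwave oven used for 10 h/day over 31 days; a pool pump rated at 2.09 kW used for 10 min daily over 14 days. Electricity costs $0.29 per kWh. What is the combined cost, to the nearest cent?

box fan: Runtime = 25 min × 59 = 1475 min = 24.583333… h
box fan: 0.055 kW × 24.583333… h = 1.352083… kWh
microwave oven: Runtime = 10 h/day × 31 days = 310 h
microwave oven: 1.3 kW × 310 h = 403 kWh
pool pump: Runtime = 10 min × 14 = 140 min = 2.333333… h
pool pump: 2.09 kW × 2.333333… h = 4.876666… kWh
Total energy = 409.22875 kWh
Cost = 409.22875 × $0.29 = $118.68

$118.68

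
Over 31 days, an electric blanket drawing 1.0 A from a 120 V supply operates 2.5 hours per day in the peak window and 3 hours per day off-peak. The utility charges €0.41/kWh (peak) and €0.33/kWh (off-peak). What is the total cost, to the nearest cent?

€7.50

Power = 1.0 A × 120 V = 120 W = 0.12 kW
Peak energy = 0.12 kW × 2.5 h × 31 = 9.3 kWh
Off-peak energy = 0.12 kW × 3 h × 31 = 11.16 kWh
Cost = 9.3 × €0.41 + 11.16 × €0.33 = €3.813 + €3.6828 = €7.50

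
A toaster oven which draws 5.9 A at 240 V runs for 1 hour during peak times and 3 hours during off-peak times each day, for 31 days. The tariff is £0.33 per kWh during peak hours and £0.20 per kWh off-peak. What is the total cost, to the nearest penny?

Power = 5.9 A × 240 V = 1416 W = 1.416 kW
Peak energy = 1.416 kW × 1 h × 31 = 43.896 kWh
Off-peak energy = 1.416 kW × 3 h × 31 = 131.688 kWh
Cost = 43.896 × £0.33 + 131.688 × £0.20 = £14.48568 + £26.3376 = £40.82

£40.82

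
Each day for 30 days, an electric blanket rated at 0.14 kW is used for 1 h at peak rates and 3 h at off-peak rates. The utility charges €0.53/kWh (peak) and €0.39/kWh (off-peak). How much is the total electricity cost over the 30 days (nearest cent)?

€7.14

Peak energy = 0.14 kW × 1 h × 30 = 4.2 kWh
Off-peak energy = 0.14 kW × 3 h × 30 = 12.6 kWh
Cost = 4.2 × €0.53 + 12.6 × €0.39 = €2.226 + €4.914 = €7.14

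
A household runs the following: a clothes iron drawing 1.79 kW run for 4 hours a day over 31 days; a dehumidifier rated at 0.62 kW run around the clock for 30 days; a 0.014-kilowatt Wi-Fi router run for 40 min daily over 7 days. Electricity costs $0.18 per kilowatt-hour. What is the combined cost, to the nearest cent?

clothes iron: Runtime = 4 h/day × 31 days = 124 h
clothes iron: 1.79 kW × 124 h = 221.96 kWh
dehumidifier: Runtime = 24 h × 30 = 720 h
dehumidifier: 0.62 kW × 720 h = 446.4 kWh
Wi-Fi router: Runtime = 40 min × 7 = 280 min = 4.666666… h
Wi-Fi router: 0.014 kW × 4.666666… h = 0.065333… kWh
Total energy = 668.425333… kWh
Cost = 668.425333… × $0.18 = $120.32

$120.32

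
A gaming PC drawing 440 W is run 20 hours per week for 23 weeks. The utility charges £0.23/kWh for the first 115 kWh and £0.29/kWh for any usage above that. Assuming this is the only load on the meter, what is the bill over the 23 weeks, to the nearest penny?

Runtime = 20 h/week × 23 weeks = 460 h
Energy = 0.44 kW × 460 h = 202.4 kWh
Tier 1 (0–115 kWh): 115 × £0.23 = £26.45
Above 115 kWh: 87.4 × £0.29 = £25.346
Bill = £51.80

£51.80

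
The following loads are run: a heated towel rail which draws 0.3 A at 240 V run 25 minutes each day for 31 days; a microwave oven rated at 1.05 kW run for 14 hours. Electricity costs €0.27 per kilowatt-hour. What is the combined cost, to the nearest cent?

€4.22

heated towel rail: Power = 0.3 A × 240 V = 72 W = 0.072 kW
heated towel rail: Runtime = 25 min × 31 = 775 min = 12.916666… h
heated towel rail: 0.072 kW × 12.916666… h = 0.93 kWh
microwave oven: 1.05 kW × 14 h = 14.7 kWh
Total energy = 15.63 kWh
Cost = 15.63 × €0.27 = €4.22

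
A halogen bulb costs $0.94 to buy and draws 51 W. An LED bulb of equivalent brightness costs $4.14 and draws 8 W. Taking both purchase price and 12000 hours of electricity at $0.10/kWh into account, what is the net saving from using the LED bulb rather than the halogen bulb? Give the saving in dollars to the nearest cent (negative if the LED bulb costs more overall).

halogen bulb: $0.94 + (51/1000) kW × 12000 h × $0.10 = $0.94 + $61.2 = $62.14
LED bulb: $4.14 + (8/1000) kW × 12000 h × $0.10 = $4.14 + $9.6 = $13.74
Saving = $62.14 − $13.74 = $48.4

$48.40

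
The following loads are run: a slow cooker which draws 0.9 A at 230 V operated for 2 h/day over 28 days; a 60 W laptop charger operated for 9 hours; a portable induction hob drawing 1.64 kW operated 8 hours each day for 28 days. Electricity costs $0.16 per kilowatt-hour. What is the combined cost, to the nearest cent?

$60.72

slow cooker: Power = 0.9 A × 230 V = 207 W = 0.207 kW
slow cooker: Runtime = 2 h/day × 28 days = 56 h
slow cooker: 0.207 kW × 56 h = 11.592 kWh
laptop charger: 0.06 kW × 9 h = 0.54 kWh
portable induction hob: Runtime = 8 h/day × 28 days = 224 h
portable induction hob: 1.64 kW × 224 h = 367.36 kWh
Total energy = 379.492 kWh
Cost = 379.492 × $0.16 = $60.72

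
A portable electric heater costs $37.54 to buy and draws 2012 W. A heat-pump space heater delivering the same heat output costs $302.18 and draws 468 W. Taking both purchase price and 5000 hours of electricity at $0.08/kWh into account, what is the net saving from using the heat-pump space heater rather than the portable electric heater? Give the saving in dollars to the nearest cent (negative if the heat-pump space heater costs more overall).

portable electric heater: $37.54 + (2012/1000) kW × 5000 h × $0.08 = $37.54 + $804.8 = $842.34
heat-pump space heater: $302.18 + (468/1000) kW × 5000 h × $0.08 = $302.18 + $187.2 = $489.38
Saving = $842.34 − $489.38 = $352.96

$352.96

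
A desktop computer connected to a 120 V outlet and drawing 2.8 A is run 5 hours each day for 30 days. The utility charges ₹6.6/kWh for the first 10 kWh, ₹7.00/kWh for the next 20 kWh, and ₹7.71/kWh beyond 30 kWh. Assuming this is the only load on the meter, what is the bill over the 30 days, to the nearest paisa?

Power = 2.8 A × 120 V = 336 W = 0.336 kW
Runtime = 5 h/day × 30 days = 150 h
Energy = 0.336 kW × 150 h = 50.4 kWh
Tier 1 (0–10 kWh): 10 × ₹6.6 = ₹66
Tier 2 (10–30 kWh): 20 × ₹7.00 = ₹140
Above 30 kWh: 20.4 × ₹7.71 = ₹157.284
Bill = ₹363.28

₹363.28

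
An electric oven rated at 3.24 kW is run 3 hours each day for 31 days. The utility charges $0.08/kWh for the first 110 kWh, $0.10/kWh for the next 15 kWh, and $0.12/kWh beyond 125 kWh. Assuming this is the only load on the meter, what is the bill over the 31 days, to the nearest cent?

Runtime = 3 h/day × 31 days = 93 h
Energy = 3.24 kW × 93 h = 301.32 kWh
Tier 1 (0–110 kWh): 110 × $0.08 = $8.8
Tier 2 (110–125 kWh): 15 × $0.10 = $1.5
Above 125 kWh: 176.32 × $0.12 = $21.1584
Bill = $31.46

$31.46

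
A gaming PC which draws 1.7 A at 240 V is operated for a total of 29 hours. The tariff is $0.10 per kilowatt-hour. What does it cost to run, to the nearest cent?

$1.18

Power = 1.7 A × 240 V = 408 W = 0.408 kW
Energy = 0.408 kW × 29 h = 11.832 kWh
Cost = 11.832 kWh × $0.10/kWh = $1.18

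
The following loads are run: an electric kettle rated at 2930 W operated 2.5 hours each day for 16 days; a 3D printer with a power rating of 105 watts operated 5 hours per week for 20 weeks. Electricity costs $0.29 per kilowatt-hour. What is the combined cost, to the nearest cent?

$37.03

electric kettle: Runtime = 2.5 h/day × 16 days = 40 h
electric kettle: 2.93 kW × 40 h = 117.2 kWh
3D printer: Runtime = 5 h/week × 20 weeks = 100 h
3D printer: 0.105 kW × 100 h = 10.5 kWh
Total energy = 127.7 kWh
Cost = 127.7 × $0.29 = $37.03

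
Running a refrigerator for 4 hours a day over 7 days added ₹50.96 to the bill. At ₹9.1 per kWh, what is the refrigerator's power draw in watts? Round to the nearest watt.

200 W

Energy = ₹50.96 ÷ ₹9.1/kWh = 5.6 kWh
Runtime = 4 h/day × 7 days = 28 h
Power = 5.6 kWh ÷ 28 h = 0.2 kW = 200 W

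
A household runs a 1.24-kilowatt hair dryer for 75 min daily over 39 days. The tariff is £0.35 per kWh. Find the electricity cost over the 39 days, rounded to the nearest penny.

£21.16

Runtime = 75 min × 39 = 2925 min = 48.75 h
Energy = 1.24 kW × 48.75 h = 60.45 kWh
Cost = 60.45 kWh × £0.35/kWh = £21.16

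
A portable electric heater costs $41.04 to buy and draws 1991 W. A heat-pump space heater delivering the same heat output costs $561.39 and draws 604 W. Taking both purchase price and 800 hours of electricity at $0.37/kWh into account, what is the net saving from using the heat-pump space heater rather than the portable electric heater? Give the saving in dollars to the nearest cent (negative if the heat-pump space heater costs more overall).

-$109.80

portable electric heater: $41.04 + (1991/1000) kW × 800 h × $0.37 = $41.04 + $589.336 = $630.376
heat-pump space heater: $561.39 + (604/1000) kW × 800 h × $0.37 = $561.39 + $178.784 = $740.174
Saving = $630.376 − $740.174 = −$109.798 → -$109.80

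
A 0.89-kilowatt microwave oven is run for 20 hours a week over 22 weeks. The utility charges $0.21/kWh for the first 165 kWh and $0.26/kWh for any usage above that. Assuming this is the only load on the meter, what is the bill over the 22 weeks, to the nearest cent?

Runtime = 20 h/week × 22 weeks = 440 h
Energy = 0.89 kW × 440 h = 391.6 kWh
Tier 1 (0–165 kWh): 165 × $0.21 = $34.65
Above 165 kWh: 226.6 × $0.26 = $58.916
Bill = $93.57

$93.57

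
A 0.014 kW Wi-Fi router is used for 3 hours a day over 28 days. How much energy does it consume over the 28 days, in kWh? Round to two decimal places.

Runtime = 3 h/day × 28 days = 84 h
Energy = 0.014 kW × 84 h = 1.176 kWh ≈ 1.18 kWh

1.18 kWh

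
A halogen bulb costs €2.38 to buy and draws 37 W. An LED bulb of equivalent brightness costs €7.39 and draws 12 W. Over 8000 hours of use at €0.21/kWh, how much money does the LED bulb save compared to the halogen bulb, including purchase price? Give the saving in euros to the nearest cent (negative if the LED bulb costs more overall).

halogen bulb: €2.38 + (37/1000) kW × 8000 h × €0.21 = €2.38 + €62.16 = €64.54
LED bulb: €7.39 + (12/1000) kW × 8000 h × €0.21 = €7.39 + €20.16 = €27.55
Saving = €64.54 − €27.55 = €36.99

€36.99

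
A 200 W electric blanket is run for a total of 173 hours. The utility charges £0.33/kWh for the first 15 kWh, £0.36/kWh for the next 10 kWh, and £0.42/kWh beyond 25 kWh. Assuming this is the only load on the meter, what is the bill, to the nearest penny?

Energy = 0.2 kW × 173 h = 34.6 kWh
Tier 1 (0–15 kWh): 15 × £0.33 = £4.95
Tier 2 (15–25 kWh): 10 × £0.36 = £3.6
Above 25 kWh: 9.6 × £0.42 = £4.032
Bill = £12.58

£12.58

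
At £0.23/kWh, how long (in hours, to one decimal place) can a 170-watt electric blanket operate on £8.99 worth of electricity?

Energy available = £8.99 ÷ £0.23/kWh = 39.087 kWh
Hours = 39.087 kWh ÷ 0.17 kW = 229.9 h

229.9 h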